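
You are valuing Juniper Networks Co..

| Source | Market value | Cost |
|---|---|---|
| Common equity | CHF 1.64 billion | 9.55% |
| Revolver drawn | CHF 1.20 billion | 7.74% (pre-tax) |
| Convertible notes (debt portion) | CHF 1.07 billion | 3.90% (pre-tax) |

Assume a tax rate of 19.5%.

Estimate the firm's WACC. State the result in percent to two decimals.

6.78%

Total capital V = 1.64 + 1.2 + 1.07 = 3.91.
Equity: weight = 1.64/3.91 = 0.4194; cost = 9.55%.
Revolver drawn: weight = 1.2/3.91 = 0.3069; after-tax cost = 7.74% × (1 − 19.5%) = 6.2307%.
Convertible notes (debt portion): weight = 1.07/3.91 = 0.2737; after-tax cost = 3.9% × (1 − 19.5%) = 3.1395%.
WACC = 0.4194 × 9.5500% + 0.3069 × 6.2307% + 0.2737 × 3.1395% = 6.7770%.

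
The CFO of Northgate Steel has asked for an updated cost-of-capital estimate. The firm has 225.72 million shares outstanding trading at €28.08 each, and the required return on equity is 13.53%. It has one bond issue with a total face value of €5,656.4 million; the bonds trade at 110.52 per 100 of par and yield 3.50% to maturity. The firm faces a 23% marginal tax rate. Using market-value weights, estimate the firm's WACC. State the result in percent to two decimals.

Market value of equity E = 28.08 × 225.72m = 6338.2176m. Market value of debt D = 5656.4m × 110.52/100 = 6251.45328m.
Total capital V = 6338.2176 + 6251.45328 = 12589.67088.
Equity: weight = 6338.2176/12589.67088 = 0.5034; cost = 13.53%.
Bonds outstanding: weight = 6251.45328/12589.67088 = 0.4966; after-tax cost = 3.5% × (1 − 23%) = 2.6950%.
WACC = 0.5034 × 13.5300% + 0.4966 × 2.6950% = 8.1498%.

8.15%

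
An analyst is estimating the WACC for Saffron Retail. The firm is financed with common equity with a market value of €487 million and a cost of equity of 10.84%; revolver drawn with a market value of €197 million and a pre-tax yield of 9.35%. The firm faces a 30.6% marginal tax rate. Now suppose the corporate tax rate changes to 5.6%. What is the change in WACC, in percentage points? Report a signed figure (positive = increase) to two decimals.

+0.67 pp

Current WACC:
Total capital V = 487 + 197 = 684.
Equity: weight = 487/684 = 0.7120; cost = 10.84%.
Revolver drawn: weight = 197/684 = 0.2880; after-tax cost = 9.35% × (1 − 30.6%) = 6.4889%.
WACC = 0.7120 × 10.8400% + 0.2880 × 6.4889% = 9.5868%.
After the change:
Total capital V = 487 + 197 = 684.
Equity: weight = 487/684 = 0.7120; cost = 10.84%.
Revolver drawn: weight = 197/684 = 0.2880; after-tax cost = 9.35% × (1 − 5.6%) = 8.8264%.
WACC = 0.7120 × 10.8400% + 0.2880 × 8.8264% = 10.2601%.
Change in WACC = 10.2601% − 9.5868% = 0.6732 pp.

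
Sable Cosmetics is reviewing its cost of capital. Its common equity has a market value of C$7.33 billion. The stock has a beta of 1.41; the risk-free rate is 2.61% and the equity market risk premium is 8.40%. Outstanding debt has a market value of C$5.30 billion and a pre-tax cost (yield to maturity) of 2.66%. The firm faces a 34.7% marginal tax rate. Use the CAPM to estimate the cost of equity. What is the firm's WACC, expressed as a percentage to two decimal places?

9.12%

Cost of equity via CAPM: Re = 2.61% + 1.41 × 8.4% = 14.4540%.
Total capital V = 7.33 + 5.3 = 12.63.
Equity: weight = 7.33/12.63 = 0.5804; cost = 14.454%.
Debt: weight = 5.3/12.63 = 0.4196; after-tax cost = 2.66% × (1 − 34.7%) = 1.7370%.
WACC = 0.5804 × 14.4540% + 0.4196 × 1.7370% = 9.1175%.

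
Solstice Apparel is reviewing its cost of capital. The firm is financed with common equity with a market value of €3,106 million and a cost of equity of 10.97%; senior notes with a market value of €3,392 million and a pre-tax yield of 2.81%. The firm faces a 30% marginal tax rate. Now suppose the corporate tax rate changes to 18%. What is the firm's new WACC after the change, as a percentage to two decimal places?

After the change:
Total capital V = 3106 + 3392 = 6498.
Equity: weight = 3106/6498 = 0.4780; cost = 10.97%.
Senior notes: weight = 3392/6498 = 0.5220; after-tax cost = 2.81% × (1 − 18%) = 2.3042%.
WACC = 0.4780 × 10.9700% + 0.5220 × 2.3042% = 6.4464%.

6.45%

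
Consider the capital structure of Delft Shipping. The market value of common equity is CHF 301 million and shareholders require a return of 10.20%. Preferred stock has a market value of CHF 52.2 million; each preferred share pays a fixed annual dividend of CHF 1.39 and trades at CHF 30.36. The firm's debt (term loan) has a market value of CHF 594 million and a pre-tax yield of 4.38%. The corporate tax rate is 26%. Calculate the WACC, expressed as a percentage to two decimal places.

5.53%

Cost of preferred: Rp = 1.39 / 30.36 = 4.5784%.
Total capital V = 301 + 52.2 + 594 = 947.2.
Equity: weight = 301/947.2 = 0.3178; cost = 10.2%.
Preferred: weight = 52.2/947.2 = 0.0551; cost = 4.5784%.
Term loan: weight = 594/947.2 = 0.6271; after-tax cost = 4.38% × (1 − 26%) = 3.2412%.
WACC = 0.3178 × 10.2000% + 0.0551 × 4.5784% + 0.6271 × 3.2412% = 5.5263%.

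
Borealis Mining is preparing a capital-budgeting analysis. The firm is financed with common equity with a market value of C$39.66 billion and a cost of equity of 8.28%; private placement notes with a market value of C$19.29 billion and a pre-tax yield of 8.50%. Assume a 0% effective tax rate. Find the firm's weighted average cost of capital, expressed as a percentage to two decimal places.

8.35%

Total capital V = 39.66 + 19.29 = 58.95.
Equity: weight = 39.66/58.95 = 0.6728; cost = 8.28%.
Private placement notes: weight = 19.29/58.95 = 0.3272; after-tax cost = 8.5% × (1 − 0%) = 8.5000%.
WACC = 0.6728 × 8.2800% + 0.3272 × 8.5000% = 8.3520%.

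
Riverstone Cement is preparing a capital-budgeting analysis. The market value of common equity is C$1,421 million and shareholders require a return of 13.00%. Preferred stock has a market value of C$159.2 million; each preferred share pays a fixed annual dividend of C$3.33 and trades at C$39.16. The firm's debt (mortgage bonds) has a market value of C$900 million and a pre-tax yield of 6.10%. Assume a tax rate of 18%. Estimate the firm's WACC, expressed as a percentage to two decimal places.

9.81%

Cost of preferred: Rp = 3.33 / 39.16 = 8.5036%.
Total capital V = 1421 + 159.2 + 900 = 2480.2.
Equity: weight = 1421/2480.2 = 0.5729; cost = 13%.
Preferred: weight = 159.2/2480.2 = 0.0642; cost = 8.5036%.
Mortgage bonds: weight = 900/2480.2 = 0.3629; after-tax cost = 6.1% × (1 − 18%) = 5.0020%.
WACC = 0.5729 × 13.0000% + 0.0642 × 8.5036% + 0.3629 × 5.0020% = 9.8091%.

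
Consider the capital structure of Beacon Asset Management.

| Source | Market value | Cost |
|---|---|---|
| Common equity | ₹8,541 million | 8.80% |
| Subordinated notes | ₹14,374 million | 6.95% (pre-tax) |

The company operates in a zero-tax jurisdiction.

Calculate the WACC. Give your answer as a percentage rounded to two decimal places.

Total capital V = 8541 + 14374 = 22915.
Equity: weight = 8541/22915 = 0.3727; cost = 8.8%.
Subordinated notes: weight = 14374/22915 = 0.6273; after-tax cost = 6.95% × (1 − 0%) = 6.9500%.
WACC = 0.3727 × 8.8000% + 0.6273 × 6.9500% = 7.6395%.

7.64%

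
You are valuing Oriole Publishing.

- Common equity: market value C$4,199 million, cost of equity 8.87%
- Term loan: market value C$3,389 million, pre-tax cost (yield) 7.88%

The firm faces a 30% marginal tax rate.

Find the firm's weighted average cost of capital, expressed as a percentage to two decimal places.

Total capital V = 4199 + 3389 = 7588.
Equity: weight = 4199/7588 = 0.5534; cost = 8.87%.
Term loan: weight = 3389/7588 = 0.4466; after-tax cost = 7.88% × (1 − 30%) = 5.5160%.
WACC = 0.5534 × 8.8700% + 0.4466 × 5.5160% = 7.3720%.

7.37%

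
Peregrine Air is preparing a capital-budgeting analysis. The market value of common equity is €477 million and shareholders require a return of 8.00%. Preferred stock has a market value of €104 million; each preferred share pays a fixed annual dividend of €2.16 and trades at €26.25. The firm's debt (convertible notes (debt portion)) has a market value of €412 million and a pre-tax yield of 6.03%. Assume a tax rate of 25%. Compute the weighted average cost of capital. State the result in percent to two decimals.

Cost of preferred: Rp = 2.16 / 26.25 = 8.2286%.
Total capital V = 477 + 104 + 412 = 993.
Equity: weight = 477/993 = 0.4804; cost = 8%.
Preferred: weight = 104/993 = 0.1047; cost = 8.2286%.
Convertible notes (debt portion): weight = 412/993 = 0.4149; after-tax cost = 6.03% × (1 − 25%) = 4.5225%.
WACC = 0.4804 × 8.0000% + 0.1047 × 8.2286% + 0.4149 × 4.5225% = 6.5811%.

6.58%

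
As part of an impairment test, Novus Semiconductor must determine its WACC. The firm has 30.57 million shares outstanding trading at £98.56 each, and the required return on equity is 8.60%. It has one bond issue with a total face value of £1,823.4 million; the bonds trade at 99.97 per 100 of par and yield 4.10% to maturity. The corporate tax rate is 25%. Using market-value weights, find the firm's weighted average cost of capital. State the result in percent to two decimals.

6.52%

Market value of equity E = 98.56 × 30.57m = 3012.9792m. Market value of debt D = 1823.4m × 99.97/100 = 1822.85298m.
Total capital V = 3012.9792 + 1822.85298 = 4835.83218.
Equity: weight = 3012.9792/4835.83218 = 0.6231; cost = 8.6%.
Bonds outstanding: weight = 1822.85298/4835.83218 = 0.3769; after-tax cost = 4.1% × (1 − 25%) = 3.0750%.
WACC = 0.6231 × 8.6000% + 0.3769 × 3.0750% = 6.5174%.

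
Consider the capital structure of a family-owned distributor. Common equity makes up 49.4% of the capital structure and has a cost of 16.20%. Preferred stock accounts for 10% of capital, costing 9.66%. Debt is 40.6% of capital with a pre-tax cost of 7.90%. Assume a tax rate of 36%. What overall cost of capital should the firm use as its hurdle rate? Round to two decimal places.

11.02%

After-tax cost of debt = 7.9% × (1 − 36%) = 5.0560%.
WACC = 0.494 × 16.2000% + 0.100 × 9.6600% + 0.406 × 5.0560% = 11.0215%.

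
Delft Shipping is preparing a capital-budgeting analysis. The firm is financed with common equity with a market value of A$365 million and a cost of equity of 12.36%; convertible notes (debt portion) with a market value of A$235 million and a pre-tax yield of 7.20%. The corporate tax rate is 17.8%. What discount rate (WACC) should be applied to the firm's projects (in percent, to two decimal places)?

9.84%

Total capital V = 365 + 235 = 600.
Equity: weight = 365/600 = 0.6083; cost = 12.36%.
Convertible notes (debt portion): weight = 235/600 = 0.3917; after-tax cost = 7.2% × (1 − 17.8%) = 5.9184%.
WACC = 0.6083 × 12.3600% + 0.3917 × 5.9184% = 9.8370%.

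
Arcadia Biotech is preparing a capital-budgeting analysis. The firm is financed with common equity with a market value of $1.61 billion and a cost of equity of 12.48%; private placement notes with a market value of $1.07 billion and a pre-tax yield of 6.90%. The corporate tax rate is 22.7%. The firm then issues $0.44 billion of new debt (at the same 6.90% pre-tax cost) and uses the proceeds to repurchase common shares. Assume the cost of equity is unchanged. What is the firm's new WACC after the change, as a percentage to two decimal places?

After the change:
Total capital V = 1.17 + 1.51 = 2.68.
Equity: weight = 1.17/2.68 = 0.4366; cost = 12.48%.
Private placement notes: weight = 1.51/2.68 = 0.5634; after-tax cost = 6.9% × (1 − 22.7%) = 5.3337%.
WACC = 0.4366 × 12.4800% + 0.5634 × 5.3337% = 8.4535%.

8.45%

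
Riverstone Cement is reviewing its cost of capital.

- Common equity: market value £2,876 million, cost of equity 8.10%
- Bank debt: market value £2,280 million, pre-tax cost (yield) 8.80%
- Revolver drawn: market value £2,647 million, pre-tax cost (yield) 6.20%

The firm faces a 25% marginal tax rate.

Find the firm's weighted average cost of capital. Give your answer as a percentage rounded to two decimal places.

Total capital V = 2876 + 2280 + 2647 = 7803.
Equity: weight = 2876/7803 = 0.3686; cost = 8.1%.
Bank debt: weight = 2280/7803 = 0.2922; after-tax cost = 8.8% × (1 − 25%) = 6.6000%.
Revolver drawn: weight = 2647/7803 = 0.3392; after-tax cost = 6.2% × (1 − 25%) = 4.6500%.
WACC = 0.3686 × 8.1000% + 0.2922 × 6.6000% + 0.3392 × 4.6500% = 6.4914%.

6.49%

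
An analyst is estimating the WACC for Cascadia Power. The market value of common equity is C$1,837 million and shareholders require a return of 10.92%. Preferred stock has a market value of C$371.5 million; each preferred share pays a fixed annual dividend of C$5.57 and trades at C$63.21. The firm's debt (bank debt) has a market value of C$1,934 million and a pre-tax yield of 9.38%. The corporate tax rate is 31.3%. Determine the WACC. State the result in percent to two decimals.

8.64%

Cost of preferred: Rp = 5.57 / 63.21 = 8.8119%.
Total capital V = 1837 + 371.5 + 1934 = 4142.5.
Equity: weight = 1837/4142.5 = 0.4435; cost = 10.92%.
Preferred: weight = 371.5/4142.5 = 0.0897; cost = 8.8119%.
Bank debt: weight = 1934/4142.5 = 0.4669; after-tax cost = 9.38% × (1 − 31.3%) = 6.4441%.
WACC = 0.4435 × 10.9200% + 0.0897 × 8.8119% + 0.4669 × 6.4441% = 8.6413%.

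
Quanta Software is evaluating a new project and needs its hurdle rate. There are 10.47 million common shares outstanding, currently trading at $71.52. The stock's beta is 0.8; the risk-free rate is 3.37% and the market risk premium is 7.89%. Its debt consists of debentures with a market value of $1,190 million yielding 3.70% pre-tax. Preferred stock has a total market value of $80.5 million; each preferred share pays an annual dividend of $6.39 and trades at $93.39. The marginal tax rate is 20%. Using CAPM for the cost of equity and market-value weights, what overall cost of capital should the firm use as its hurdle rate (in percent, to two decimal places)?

5.61%

Cost of equity via CAPM: Re = 3.37% + 0.8 × 7.89% = 9.6820%.
Cost of preferred: Rp = 6.39 / 93.39 = 6.8423%.
Market value of equity E = 71.52 × 10.47m = 748.8144m.
Total capital V = 748.8144 + 80.5 + 1190 = 2019.3144.
Equity: weight = 748.8144/2019.3144 = 0.3708; cost = 9.682%.
Preferred: weight = 80.5/2019.3144 = 0.0399; cost = 6.8423%.
Debentures: weight = 1190/2019.3144 = 0.5893; after-tax cost = 3.7% × (1 − 20%) = 2.9600%.
WACC = 0.3708 × 9.6820% + 0.0399 × 6.8423% + 0.5893 × 2.9600% = 5.6075%.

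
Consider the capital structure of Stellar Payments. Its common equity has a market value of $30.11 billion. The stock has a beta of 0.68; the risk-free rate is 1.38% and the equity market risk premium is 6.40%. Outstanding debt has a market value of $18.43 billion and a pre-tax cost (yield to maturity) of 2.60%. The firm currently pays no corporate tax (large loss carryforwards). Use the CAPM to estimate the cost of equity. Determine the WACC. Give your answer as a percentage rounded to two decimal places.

4.54%

Cost of equity via CAPM: Re = 1.38% + 0.68 × 6.4% = 5.7320%.
Total capital V = 30.11 + 18.43 = 48.54.
Equity: weight = 30.11/48.54 = 0.6203; cost = 5.732%.
Debt: weight = 18.43/48.54 = 0.3797; after-tax cost = 2.6% × (1 − 0%) = 2.6000%.
WACC = 0.6203 × 5.7320% + 0.3797 × 2.6000% = 4.5428%.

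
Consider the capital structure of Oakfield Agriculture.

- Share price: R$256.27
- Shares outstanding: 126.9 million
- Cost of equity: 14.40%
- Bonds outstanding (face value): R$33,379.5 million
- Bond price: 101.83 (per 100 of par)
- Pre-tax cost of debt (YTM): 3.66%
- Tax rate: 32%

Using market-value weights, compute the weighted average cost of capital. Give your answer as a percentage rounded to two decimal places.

8.31%

Market value of equity E = 256.27 × 126.9m = 32520.663m. Market value of debt D = 33379.5m × 101.83/100 = 33990.34485m.
Total capital V = 32520.663 + 33990.34485 = 66511.00785.
Equity: weight = 32520.663/66511.00785 = 0.4890; cost = 14.4%.
Bonds outstanding: weight = 33990.34485/66511.00785 = 0.5110; after-tax cost = 3.66% × (1 − 32%) = 2.4888%.
WACC = 0.4890 × 14.4000% + 0.5110 × 2.4888% = 8.3128%.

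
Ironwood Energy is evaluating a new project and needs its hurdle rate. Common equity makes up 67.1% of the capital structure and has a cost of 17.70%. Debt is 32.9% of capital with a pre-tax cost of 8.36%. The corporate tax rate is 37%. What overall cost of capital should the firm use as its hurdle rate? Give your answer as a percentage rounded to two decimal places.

After-tax cost of debt = 8.36% × (1 − 37%) = 5.2668%.
WACC = 0.671 × 17.7000% + 0.329 × 5.2668% = 13.6095%.

13.61%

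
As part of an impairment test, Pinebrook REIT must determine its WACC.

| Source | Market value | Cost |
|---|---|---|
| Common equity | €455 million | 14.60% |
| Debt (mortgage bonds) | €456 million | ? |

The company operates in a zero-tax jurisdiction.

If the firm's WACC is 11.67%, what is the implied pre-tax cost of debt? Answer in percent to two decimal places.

Total capital V = 455 + 456 = 911.
Equity weight = 455/911 = 0.4995.
Mortgage bonds weight = 456/911 = 0.5005.
Equity contribution = 0.4995 × 14.6% = 7.2920%.
Remaining for debt = 11.67% − 7.2920% = 4.3780%.
Rd × (1 − 0%) × 0.5005 = 4.3780%  ⇒  Rd = 8.7464%.

8.75%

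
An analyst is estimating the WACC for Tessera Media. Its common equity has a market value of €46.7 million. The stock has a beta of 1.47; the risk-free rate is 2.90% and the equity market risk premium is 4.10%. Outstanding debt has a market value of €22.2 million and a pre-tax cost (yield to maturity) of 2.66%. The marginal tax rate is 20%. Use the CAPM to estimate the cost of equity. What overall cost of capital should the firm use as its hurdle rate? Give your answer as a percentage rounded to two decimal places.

Cost of equity via CAPM: Re = 2.9% + 1.47 × 4.1% = 8.9270%.
Total capital V = 46.7 + 22.2 = 68.9.
Equity: weight = 46.7/68.9 = 0.6778; cost = 8.927%.
Debt: weight = 22.2/68.9 = 0.3222; after-tax cost = 2.66% × (1 − 20%) = 2.1280%.
WACC = 0.6778 × 8.9270% + 0.3222 × 2.1280% = 6.7363%.

6.74%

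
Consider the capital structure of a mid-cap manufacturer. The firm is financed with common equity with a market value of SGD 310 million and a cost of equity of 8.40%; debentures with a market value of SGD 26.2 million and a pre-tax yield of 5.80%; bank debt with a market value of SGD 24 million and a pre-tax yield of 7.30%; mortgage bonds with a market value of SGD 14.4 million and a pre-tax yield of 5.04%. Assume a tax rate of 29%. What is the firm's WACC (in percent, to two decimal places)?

7.71%

Total capital V = 310 + 26.2 + 24 + 14.4 = 374.6.
Equity: weight = 310/374.6 = 0.8275; cost = 8.4%.
Debentures: weight = 26.2/374.6 = 0.0699; after-tax cost = 5.8% × (1 − 29%) = 4.1180%.
Bank debt: weight = 24/374.6 = 0.0641; after-tax cost = 7.3% × (1 − 29%) = 5.1830%.
Mortgage bonds: weight = 14.4/374.6 = 0.0384; after-tax cost = 5.04% × (1 − 29%) = 3.5784%.
WACC = 0.8275 × 8.4000% + 0.0699 × 4.1180% + 0.0641 × 5.1830% + 0.0384 × 3.5784% = 7.7091%.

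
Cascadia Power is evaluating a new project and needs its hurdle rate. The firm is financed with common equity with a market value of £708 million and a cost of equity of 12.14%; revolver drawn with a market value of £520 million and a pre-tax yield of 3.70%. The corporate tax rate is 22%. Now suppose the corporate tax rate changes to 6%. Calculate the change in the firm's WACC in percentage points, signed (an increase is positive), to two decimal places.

Current WACC:
Total capital V = 708 + 520 = 1228.
Equity: weight = 708/1228 = 0.5765; cost = 12.14%.
Revolver drawn: weight = 520/1228 = 0.4235; after-tax cost = 3.7% × (1 − 22%) = 2.8860%.
WACC = 0.5765 × 12.1400% + 0.4235 × 2.8860% = 8.2214%.
After the change:
Total capital V = 708 + 520 = 1228.
Equity: weight = 708/1228 = 0.5765; cost = 12.14%.
Revolver drawn: weight = 520/1228 = 0.4235; after-tax cost = 3.7% × (1 − 6%) = 3.4780%.
WACC = 0.5765 × 12.1400% + 0.4235 × 3.4780% = 8.4721%.
Change in WACC = 8.4721% − 8.2214% = 0.2507 pp.

+0.25 pp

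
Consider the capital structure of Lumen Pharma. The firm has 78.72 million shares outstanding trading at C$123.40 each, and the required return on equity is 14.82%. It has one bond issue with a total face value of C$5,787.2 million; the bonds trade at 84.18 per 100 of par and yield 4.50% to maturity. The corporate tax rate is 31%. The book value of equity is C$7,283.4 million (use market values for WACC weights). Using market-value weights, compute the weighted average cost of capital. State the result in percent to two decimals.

Market value of equity E = 123.4 × 78.72m = 9714.048m. Market value of debt D = 5787.2m × 84.18/100 = 4871.66496m.
Total capital V = 9714.048 + 4871.66496 = 14585.71296.
Equity: weight = 9714.048/14585.71296 = 0.6660; cost = 14.82%.
Bonds outstanding: weight = 4871.66496/14585.71296 = 0.3340; after-tax cost = 4.5% × (1 − 31%) = 3.1050%.
WACC = 0.6660 × 14.8200% + 0.3340 × 3.1050% = 10.9072%.

10.91%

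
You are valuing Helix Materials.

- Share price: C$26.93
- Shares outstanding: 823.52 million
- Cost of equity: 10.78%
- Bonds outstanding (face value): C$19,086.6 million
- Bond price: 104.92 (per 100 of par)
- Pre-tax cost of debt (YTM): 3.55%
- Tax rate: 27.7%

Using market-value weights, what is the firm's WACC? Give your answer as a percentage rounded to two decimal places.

6.88%

Market value of equity E = 26.93 × 823.52m = 22177.3936m. Market value of debt D = 19086.6m × 104.92/100 = 20025.66072m.
Total capital V = 22177.3936 + 20025.66072 = 42203.05432.
Equity: weight = 22177.3936/42203.05432 = 0.5255; cost = 10.78%.
Bonds outstanding: weight = 20025.66072/42203.05432 = 0.4745; after-tax cost = 3.55% × (1 − 27.7%) = 2.5667%.
WACC = 0.5255 × 10.7800% + 0.4745 × 2.5667% = 6.8827%.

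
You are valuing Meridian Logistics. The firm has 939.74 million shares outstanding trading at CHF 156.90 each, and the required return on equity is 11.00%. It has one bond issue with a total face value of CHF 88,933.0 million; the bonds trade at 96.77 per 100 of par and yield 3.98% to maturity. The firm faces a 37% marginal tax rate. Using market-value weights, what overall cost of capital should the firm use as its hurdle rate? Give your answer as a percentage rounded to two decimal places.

Market value of equity E = 156.9 × 939.74m = 147445.206m. Market value of debt D = 88933m × 96.77/100 = 86060.4641m.
Total capital V = 147445.206 + 86060.4641 = 233505.6701.
Equity: weight = 147445.206/233505.6701 = 0.6314; cost = 11%.
Bonds outstanding: weight = 86060.4641/233505.6701 = 0.3686; after-tax cost = 3.98% × (1 − 37%) = 2.5074%.
WACC = 0.6314 × 11.0000% + 0.3686 × 2.5074% = 7.8700%.

7.87%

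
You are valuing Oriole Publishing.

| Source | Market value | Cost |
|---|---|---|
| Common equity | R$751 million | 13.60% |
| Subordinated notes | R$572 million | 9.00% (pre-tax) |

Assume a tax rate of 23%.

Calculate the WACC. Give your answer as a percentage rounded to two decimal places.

10.72%

Total capital V = 751 + 572 = 1323.
Equity: weight = 751/1323 = 0.5676; cost = 13.6%.
Subordinated notes: weight = 572/1323 = 0.4324; after-tax cost = 9% × (1 − 23%) = 6.9300%.
WACC = 0.5676 × 13.6000% + 0.4324 × 6.9300% = 10.7162%.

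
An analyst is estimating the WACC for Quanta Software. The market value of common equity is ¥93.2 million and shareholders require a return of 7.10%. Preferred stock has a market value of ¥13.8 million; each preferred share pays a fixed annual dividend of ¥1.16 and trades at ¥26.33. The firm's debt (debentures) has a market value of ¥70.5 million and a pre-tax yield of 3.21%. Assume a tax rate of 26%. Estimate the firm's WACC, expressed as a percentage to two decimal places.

5.01%

Cost of preferred: Rp = 1.16 / 26.33 = 4.4056%.
Total capital V = 93.2 + 13.8 + 70.5 = 177.5.
Equity: weight = 93.2/177.5 = 0.5251; cost = 7.1%.
Preferred: weight = 13.8/177.5 = 0.0777; cost = 4.4056%.
Debentures: weight = 70.5/177.5 = 0.3972; after-tax cost = 3.21% × (1 − 26%) = 2.3754%.
WACC = 0.5251 × 7.1000% + 0.0777 × 4.4056% + 0.3972 × 2.3754% = 5.0140%.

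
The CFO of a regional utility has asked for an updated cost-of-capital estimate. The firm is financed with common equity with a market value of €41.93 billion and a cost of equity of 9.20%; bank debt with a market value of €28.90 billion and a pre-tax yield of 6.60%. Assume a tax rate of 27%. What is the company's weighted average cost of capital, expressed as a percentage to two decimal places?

Total capital V = 41.93 + 28.9 = 70.83.
Equity: weight = 41.93/70.83 = 0.5920; cost = 9.2%.
Bank debt: weight = 28.9/70.83 = 0.4080; after-tax cost = 6.6% × (1 − 27%) = 4.8180%.
WACC = 0.5920 × 9.2000% + 0.4080 × 4.8180% = 7.4121%.

7.41%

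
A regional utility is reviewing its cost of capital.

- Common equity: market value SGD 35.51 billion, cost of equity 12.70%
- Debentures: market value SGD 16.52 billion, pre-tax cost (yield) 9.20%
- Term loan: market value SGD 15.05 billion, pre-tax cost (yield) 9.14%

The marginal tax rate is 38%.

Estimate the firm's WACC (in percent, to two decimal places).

Total capital V = 35.51 + 16.52 + 15.05 = 67.08.
Equity: weight = 35.51/67.08 = 0.5294; cost = 12.7%.
Debentures: weight = 16.52/67.08 = 0.2463; after-tax cost = 9.2% × (1 − 38%) = 5.7040%.
Term loan: weight = 15.05/67.08 = 0.2244; after-tax cost = 9.14% × (1 − 38%) = 5.6668%.
WACC = 0.5294 × 12.7000% + 0.2463 × 5.7040% + 0.2244 × 5.6668% = 9.3991%.

9.40%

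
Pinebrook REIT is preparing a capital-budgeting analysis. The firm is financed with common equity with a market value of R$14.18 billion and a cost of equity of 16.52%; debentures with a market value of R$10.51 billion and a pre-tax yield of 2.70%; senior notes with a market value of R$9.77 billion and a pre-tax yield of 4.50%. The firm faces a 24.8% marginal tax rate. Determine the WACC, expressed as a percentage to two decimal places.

8.38%

Total capital V = 14.18 + 10.51 + 9.77 = 34.46.
Equity: weight = 14.18/34.46 = 0.4115; cost = 16.52%.
Debentures: weight = 10.51/34.46 = 0.3050; after-tax cost = 2.7% × (1 − 24.8%) = 2.0304%.
Senior notes: weight = 9.77/34.46 = 0.2835; after-tax cost = 4.5% × (1 − 24.8%) = 3.3840%.
WACC = 0.4115 × 16.5200% + 0.3050 × 2.0304% + 0.2835 × 3.3840% = 8.3765%.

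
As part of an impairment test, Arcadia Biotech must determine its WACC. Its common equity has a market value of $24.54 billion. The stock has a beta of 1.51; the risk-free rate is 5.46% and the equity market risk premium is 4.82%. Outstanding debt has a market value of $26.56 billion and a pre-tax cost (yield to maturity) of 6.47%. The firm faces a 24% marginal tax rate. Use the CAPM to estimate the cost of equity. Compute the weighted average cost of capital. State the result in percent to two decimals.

8.67%

Cost of equity via CAPM: Re = 5.46% + 1.51 × 4.82% = 12.7382%.
Total capital V = 24.54 + 26.56 = 51.1.
Equity: weight = 24.54/51.1 = 0.4802; cost = 12.7382%.
Debt: weight = 26.56/51.1 = 0.5198; after-tax cost = 6.47% × (1 − 24%) = 4.9172%.
WACC = 0.4802 × 12.7382% + 0.5198 × 4.9172% = 8.6731%.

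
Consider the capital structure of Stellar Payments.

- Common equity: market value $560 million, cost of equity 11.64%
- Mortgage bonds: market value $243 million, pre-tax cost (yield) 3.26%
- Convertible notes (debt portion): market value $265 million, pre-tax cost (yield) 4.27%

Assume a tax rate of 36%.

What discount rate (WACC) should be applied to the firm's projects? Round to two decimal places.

7.26%

Total capital V = 560 + 243 + 265 = 1068.
Equity: weight = 560/1068 = 0.5243; cost = 11.64%.
Mortgage bonds: weight = 243/1068 = 0.2275; after-tax cost = 3.26% × (1 − 36%) = 2.0864%.
Convertible notes (debt portion): weight = 265/1068 = 0.2481; after-tax cost = 4.27% × (1 − 36%) = 2.7328%.
WACC = 0.5243 × 11.6400% + 0.2275 × 2.0864% + 0.2481 × 2.7328% = 7.2562%.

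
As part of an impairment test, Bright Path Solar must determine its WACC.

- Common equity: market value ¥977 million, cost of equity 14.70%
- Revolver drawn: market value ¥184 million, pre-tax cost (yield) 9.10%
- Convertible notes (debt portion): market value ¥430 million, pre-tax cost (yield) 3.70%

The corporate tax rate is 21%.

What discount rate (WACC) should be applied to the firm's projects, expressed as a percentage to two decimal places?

Total capital V = 977 + 184 + 430 = 1591.
Equity: weight = 977/1591 = 0.6141; cost = 14.7%.
Revolver drawn: weight = 184/1591 = 0.1157; after-tax cost = 9.1% × (1 − 21%) = 7.1890%.
Convertible notes (debt portion): weight = 430/1591 = 0.2703; after-tax cost = 3.7% × (1 − 21%) = 2.9230%.
WACC = 0.6141 × 14.7000% + 0.1157 × 7.1890% + 0.2703 × 2.9230% = 10.6484%.

10.65%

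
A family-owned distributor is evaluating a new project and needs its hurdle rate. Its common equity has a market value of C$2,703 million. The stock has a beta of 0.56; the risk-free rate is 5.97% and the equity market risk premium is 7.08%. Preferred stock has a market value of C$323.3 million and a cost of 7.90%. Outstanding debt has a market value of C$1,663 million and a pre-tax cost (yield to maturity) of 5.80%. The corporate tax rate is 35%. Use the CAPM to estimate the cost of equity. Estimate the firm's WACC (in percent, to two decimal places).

Cost of equity via CAPM: Re = 5.97% + 0.56 × 7.08% = 9.9348%.
Total capital V = 2703 + 323.3 + 1663 = 4689.3.
Equity: weight = 2703/4689.3 = 0.5764; cost = 9.9348%.
Preferred: weight = 323.3/4689.3 = 0.0689; cost = 7.9%.
Debt: weight = 1663/4689.3 = 0.3546; after-tax cost = 5.8% × (1 − 35%) = 3.7700%.
WACC = 0.5764 × 9.9348% + 0.0689 × 7.9000% + 0.3546 × 3.7700% = 7.6082%.

7.61%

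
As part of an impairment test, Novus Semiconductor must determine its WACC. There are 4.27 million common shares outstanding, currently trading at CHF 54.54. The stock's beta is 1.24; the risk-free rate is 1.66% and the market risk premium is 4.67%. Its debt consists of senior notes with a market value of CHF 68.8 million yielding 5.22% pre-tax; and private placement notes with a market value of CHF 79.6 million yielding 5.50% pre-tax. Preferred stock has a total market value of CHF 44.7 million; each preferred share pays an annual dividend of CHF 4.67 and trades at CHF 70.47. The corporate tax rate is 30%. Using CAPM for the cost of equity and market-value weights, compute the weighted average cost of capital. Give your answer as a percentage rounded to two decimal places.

Cost of equity via CAPM: Re = 1.66% + 1.24 × 4.67% = 7.4508%.
Cost of preferred: Rp = 4.67 / 70.47 = 6.6269%.
Market value of equity E = 54.54 × 4.27m = 232.8858m.
Total capital V = 232.8858 + 44.7 + 68.8 + 79.6 = 425.9858.
Equity: weight = 232.8858/425.9858 = 0.5467; cost = 7.4508%.
Preferred: weight = 44.7/425.9858 = 0.1049; cost = 6.6269%.
Senior notes: weight = 68.8/425.9858 = 0.1615; after-tax cost = 5.22% × (1 − 30%) = 3.6540%.
Private placement notes: weight = 79.6/425.9858 = 0.1869; after-tax cost = 5.5% × (1 − 30%) = 3.8500%.
WACC = 0.5467 × 7.4508% + 0.1049 × 6.6269% + 0.1615 × 3.6540% + 0.1869 × 3.8500% = 6.0783%.

6.08%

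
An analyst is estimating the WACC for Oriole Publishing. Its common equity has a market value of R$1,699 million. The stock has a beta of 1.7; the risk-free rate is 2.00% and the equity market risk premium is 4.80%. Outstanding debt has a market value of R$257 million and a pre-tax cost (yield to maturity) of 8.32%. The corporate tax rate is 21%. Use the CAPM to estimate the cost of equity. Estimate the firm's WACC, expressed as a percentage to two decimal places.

9.69%

Cost of equity via CAPM: Re = 2.0% + 1.7 × 4.8% = 10.1600%.
Total capital V = 1699 + 257 = 1956.
Equity: weight = 1699/1956 = 0.8686; cost = 10.16%.
Debt: weight = 257/1956 = 0.1314; after-tax cost = 8.32% × (1 − 21%) = 6.5728%.
WACC = 0.8686 × 10.1600% + 0.1314 × 6.5728% = 9.6887%.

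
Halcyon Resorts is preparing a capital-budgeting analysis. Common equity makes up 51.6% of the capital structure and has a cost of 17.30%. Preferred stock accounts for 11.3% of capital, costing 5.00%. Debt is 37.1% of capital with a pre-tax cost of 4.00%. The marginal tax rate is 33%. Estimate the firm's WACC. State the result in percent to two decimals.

After-tax cost of debt = 4% × (1 − 33%) = 2.6800%.
WACC = 0.516 × 17.3000% + 0.113 × 5.0000% + 0.371 × 2.6800% = 10.4861%.

10.49%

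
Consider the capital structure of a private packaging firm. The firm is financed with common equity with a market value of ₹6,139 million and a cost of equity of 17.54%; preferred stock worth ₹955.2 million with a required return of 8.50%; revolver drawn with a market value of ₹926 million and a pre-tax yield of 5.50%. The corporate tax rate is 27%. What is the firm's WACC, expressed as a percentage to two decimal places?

Total capital V = 6139 + 955.2 + 926 = 8020.2.
Equity: weight = 6139/8020.2 = 0.7654; cost = 17.54%.
Preferred: weight = 955.2/8020.2 = 0.1191; cost = 8.5%.
Revolver drawn: weight = 926/8020.2 = 0.1155; after-tax cost = 5.5% × (1 − 27%) = 4.0150%.
WACC = 0.7654 × 17.5400% + 0.1191 × 8.5000% + 0.1155 × 4.0150% = 14.9018%.

14.90%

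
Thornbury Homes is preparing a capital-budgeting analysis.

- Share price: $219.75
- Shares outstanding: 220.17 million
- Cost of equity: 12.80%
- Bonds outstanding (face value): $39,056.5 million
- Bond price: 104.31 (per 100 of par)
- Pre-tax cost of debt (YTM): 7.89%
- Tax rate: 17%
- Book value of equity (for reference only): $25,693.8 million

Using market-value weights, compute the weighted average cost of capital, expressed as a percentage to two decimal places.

9.94%

Market value of equity E = 219.75 × 220.17m = 48382.3575m. Market value of debt D = 39056.5m × 104.31/100 = 40739.83515m.
Total capital V = 48382.3575 + 40739.83515 = 89122.19265.
Equity: weight = 48382.3575/89122.19265 = 0.5429; cost = 12.8%.
Bonds outstanding: weight = 40739.83515/89122.19265 = 0.4571; after-tax cost = 7.89% × (1 − 17%) = 6.5487%.
WACC = 0.5429 × 12.8000% + 0.4571 × 6.5487% = 9.9424%.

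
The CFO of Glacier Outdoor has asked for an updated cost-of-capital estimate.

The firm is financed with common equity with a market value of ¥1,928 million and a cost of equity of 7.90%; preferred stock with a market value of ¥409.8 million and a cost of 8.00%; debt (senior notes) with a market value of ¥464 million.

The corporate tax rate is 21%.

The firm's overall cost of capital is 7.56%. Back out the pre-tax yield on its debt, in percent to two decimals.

Total capital V = 1928 + 409.8 + 464 = 2801.8.
Equity weight = 1928/2801.8 = 0.6881.
Preferred weight = 409.8/2801.8 = 0.1463.
Senior notes weight = 464/2801.8 = 0.1656.
Equity contribution = 0.6881 × 7.9% = 5.4362%.
Preferred contribution = 0.1463 × 8% = 1.1701%.
Remaining for debt = 7.56% − 6.6063% = 0.9537%.
Rd × (1 − 21%) × 0.1656 = 0.9537%  ⇒  Rd = 7.2894%.

7.29%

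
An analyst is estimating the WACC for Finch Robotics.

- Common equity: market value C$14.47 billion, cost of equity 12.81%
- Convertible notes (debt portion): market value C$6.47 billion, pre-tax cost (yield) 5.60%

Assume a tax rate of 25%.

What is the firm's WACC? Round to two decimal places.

10.15%

Total capital V = 14.47 + 6.47 = 20.94.
Equity: weight = 14.47/20.94 = 0.6910; cost = 12.81%.
Convertible notes (debt portion): weight = 6.47/20.94 = 0.3090; after-tax cost = 5.6% × (1 − 25%) = 4.2000%.
WACC = 0.6910 × 12.8100% + 0.3090 × 4.2000% = 10.1497%.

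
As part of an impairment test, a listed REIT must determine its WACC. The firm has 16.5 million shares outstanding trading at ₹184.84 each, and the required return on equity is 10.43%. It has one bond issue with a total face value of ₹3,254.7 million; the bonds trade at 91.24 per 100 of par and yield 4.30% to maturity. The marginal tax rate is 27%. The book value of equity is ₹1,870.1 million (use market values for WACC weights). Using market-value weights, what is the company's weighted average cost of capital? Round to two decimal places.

6.83%

Market value of equity E = 184.84 × 16.5m = 3049.86m. Market value of debt D = 3254.7m × 91.24/100 = 2969.58828m.
Total capital V = 3049.86 + 2969.58828 = 6019.44828.
Equity: weight = 3049.86/6019.44828 = 0.5067; cost = 10.43%.
Bonds outstanding: weight = 2969.58828/6019.44828 = 0.4933; after-tax cost = 4.3% × (1 − 27%) = 3.1390%.
WACC = 0.5067 × 10.4300% + 0.4933 × 3.1390% = 6.8331%.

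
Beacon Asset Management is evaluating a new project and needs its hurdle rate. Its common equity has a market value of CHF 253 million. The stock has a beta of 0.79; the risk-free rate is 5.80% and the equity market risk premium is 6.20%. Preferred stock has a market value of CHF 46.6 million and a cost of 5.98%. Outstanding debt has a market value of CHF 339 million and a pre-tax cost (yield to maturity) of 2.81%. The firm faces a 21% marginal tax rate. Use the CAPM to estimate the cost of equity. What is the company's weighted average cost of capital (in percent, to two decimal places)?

Cost of equity via CAPM: Re = 5.8% + 0.79 × 6.2% = 10.6980%.
Total capital V = 253 + 46.6 + 339 = 638.6.
Equity: weight = 253/638.6 = 0.3962; cost = 10.698%.
Preferred: weight = 46.6/638.6 = 0.0730; cost = 5.98%.
Debt: weight = 339/638.6 = 0.5308; after-tax cost = 2.81% × (1 − 21%) = 2.2199%.
WACC = 0.3962 × 10.6980% + 0.0730 × 5.9800% + 0.5308 × 2.2199% = 5.8531%.

5.85%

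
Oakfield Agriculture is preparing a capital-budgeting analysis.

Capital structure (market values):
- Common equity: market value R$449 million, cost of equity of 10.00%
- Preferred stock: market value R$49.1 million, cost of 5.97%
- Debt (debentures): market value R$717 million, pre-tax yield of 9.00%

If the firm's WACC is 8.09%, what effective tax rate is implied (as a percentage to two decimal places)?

21.79%

Total capital V = 449 + 49.1 + 717 = 1215.1.
Equity weight = 449/1215.1 = 0.3695.
Preferred weight = 49.1/1215.1 = 0.0404.
Debentures weight = 717/1215.1 = 0.5901.
Equity contribution = 0.3695 × 10% = 3.6952%.
Preferred contribution = 0.0404 × 5.97% = 0.2412%.
Debt contribution must be 8.09% − 3.9364% = 4.1536%.
0.5901 × 9% × (1 − T) = 4.1536%  ⇒  (1 − T) = 0.7821.
T = 21.7878%.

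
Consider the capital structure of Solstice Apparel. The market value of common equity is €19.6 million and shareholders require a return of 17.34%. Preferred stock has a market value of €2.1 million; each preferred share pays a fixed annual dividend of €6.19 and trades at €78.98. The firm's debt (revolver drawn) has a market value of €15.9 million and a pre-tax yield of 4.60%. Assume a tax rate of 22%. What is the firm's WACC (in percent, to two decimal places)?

10.99%

Cost of preferred: Rp = 6.19 / 78.98 = 7.8374%.
Total capital V = 19.6 + 2.1 + 15.9 = 37.6.
Equity: weight = 19.6/37.6 = 0.5213; cost = 17.34%.
Preferred: weight = 2.1/37.6 = 0.0559; cost = 7.8374%.
Revolver drawn: weight = 15.9/37.6 = 0.4229; after-tax cost = 4.6% × (1 − 22%) = 3.5880%.
WACC = 0.5213 × 17.3400% + 0.0559 × 7.8374% + 0.4229 × 3.5880% = 10.9939%.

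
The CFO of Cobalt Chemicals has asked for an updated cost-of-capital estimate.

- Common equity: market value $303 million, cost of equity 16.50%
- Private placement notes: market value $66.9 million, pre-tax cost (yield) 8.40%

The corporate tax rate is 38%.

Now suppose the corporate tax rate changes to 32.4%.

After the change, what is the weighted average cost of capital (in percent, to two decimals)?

After the change:
Total capital V = 303 + 66.9 = 369.9.
Equity: weight = 303/369.9 = 0.8191; cost = 16.5%.
Private placement notes: weight = 66.9/369.9 = 0.1809; after-tax cost = 8.4% × (1 − 32.4%) = 5.6784%.
WACC = 0.8191 × 16.5000% + 0.1809 × 5.6784% = 14.5428%.

14.54%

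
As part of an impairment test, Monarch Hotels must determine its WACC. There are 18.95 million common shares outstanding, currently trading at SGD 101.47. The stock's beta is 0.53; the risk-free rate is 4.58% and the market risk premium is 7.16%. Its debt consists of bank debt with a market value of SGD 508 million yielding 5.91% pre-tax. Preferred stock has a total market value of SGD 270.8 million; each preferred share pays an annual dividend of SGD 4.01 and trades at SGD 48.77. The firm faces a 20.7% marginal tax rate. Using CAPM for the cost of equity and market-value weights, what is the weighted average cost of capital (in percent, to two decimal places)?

7.67%

Cost of equity via CAPM: Re = 4.58% + 0.53 × 7.16% = 8.3748%.
Cost of preferred: Rp = 4.01 / 48.77 = 8.2223%.
Market value of equity E = 101.47 × 18.95m = 1922.8565m.
Total capital V = 1922.8565 + 270.8 + 508 = 2701.6565.
Equity: weight = 1922.8565/2701.6565 = 0.7117; cost = 8.3748%.
Preferred: weight = 270.8/2701.6565 = 0.1002; cost = 8.2223%.
Bank debt: weight = 508/2701.6565 = 0.1880; after-tax cost = 5.91% × (1 − 20.7%) = 4.6866%.
WACC = 0.7117 × 8.3748% + 0.1002 × 8.2223% + 0.1880 × 4.6866% = 7.6660%.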